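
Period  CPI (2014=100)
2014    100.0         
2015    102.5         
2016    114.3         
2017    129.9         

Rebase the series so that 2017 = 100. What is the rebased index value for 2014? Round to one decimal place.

77.0

Rebased(2014) = 100.0 / 129.9 × 100 = 76.9823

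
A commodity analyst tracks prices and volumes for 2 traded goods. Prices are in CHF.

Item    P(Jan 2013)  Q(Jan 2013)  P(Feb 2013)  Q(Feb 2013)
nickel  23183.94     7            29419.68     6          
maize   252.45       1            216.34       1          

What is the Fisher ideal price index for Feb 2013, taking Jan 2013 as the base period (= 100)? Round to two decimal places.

Laspeyres component (base-period weights):
ΣP(Feb 2013)Q(Jan 2013) = 29419.68×7 + 216.34×1 = 205937.76 + 216.34 = 206154.1
ΣP(Jan 2013)Q(Jan 2013) = 23183.94×7 + 252.45×1 = 162287.58 + 252.45 = 162540.03
L = 206154.1 / 162540.03 × 100 = 126.8328
Paasche component (current-period weights):
ΣP(Feb 2013)Q(Feb 2013) = 29419.68×6 + 216.34×1 = 176518.08 + 216.34 = 176734.42
ΣP(Jan 2013)Q(Feb 2013) = 23183.94×6 + 252.45×1 = 139103.64 + 252.45 = 139356.09
P = 176734.42 / 139356.09 × 100 = 126.8222
Fisher = √(L × P) = √(126.8328 × 126.8222) = 126.8275

126.83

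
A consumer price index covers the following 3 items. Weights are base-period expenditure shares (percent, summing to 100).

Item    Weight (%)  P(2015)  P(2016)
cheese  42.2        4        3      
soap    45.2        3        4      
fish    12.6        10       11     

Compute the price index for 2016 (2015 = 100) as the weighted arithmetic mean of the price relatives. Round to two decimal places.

cheese: 42.2 × (3/4) = 42.2 × 0.750000 = 31.6500
soap: 45.2 × (4/3) = 45.2 × 1.333333 = 60.2667
fish: 12.6 × (11/10) = 12.6 × 1.100000 = 13.8600
Index = Σ wᵢ·(p₁ᵢ/p₀ᵢ) = 31.6500 + 60.2667 + 13.8600 = 105.7767

105.78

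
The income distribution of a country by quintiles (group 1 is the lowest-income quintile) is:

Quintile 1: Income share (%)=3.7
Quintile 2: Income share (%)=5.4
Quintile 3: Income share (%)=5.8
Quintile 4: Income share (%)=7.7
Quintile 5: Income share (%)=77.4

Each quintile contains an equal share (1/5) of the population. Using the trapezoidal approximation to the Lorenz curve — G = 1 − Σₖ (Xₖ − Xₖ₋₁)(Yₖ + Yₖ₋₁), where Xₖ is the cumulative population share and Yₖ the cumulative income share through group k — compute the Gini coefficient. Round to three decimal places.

Cumulative income shares Yₖ: 0.0370, 0.0910, 0.1490, 0.2260, 1.0000
Σ (Xₖ−Xₖ₋₁)(Yₖ+Yₖ₋₁) = (1/5)(0.0370+0.0000) + (1/5)(0.0910+0.0370) + (1/5)(0.1490+0.0910) + (1/5)(0.2260+0.1490) + (1/5)(1.0000+0.2260)
  = 0.0074 + 0.0256 + 0.0480 + 0.0750 + 0.2452 = 0.4012
G = 1 − 0.4012 = 0.5988

0.599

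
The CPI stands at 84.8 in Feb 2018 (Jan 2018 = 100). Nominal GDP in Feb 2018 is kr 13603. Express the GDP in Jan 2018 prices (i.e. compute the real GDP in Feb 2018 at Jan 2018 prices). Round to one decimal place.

Real = Nominal ÷ (Index/100) = 13603 ÷ (84.8/100)
     = 13603 ÷ 0.848 = 16041.2736

16041.3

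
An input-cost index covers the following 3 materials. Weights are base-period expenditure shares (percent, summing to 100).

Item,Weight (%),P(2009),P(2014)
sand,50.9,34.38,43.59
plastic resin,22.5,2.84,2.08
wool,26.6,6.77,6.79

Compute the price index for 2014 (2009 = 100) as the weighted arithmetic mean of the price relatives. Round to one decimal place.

107.7

sand: 50.9 × (43.59/34.38) = 50.9 × 1.267888 = 64.5355
plastic resin: 22.5 × (2.08/2.84) = 22.5 × 0.732394 = 16.4789
wool: 26.6 × (6.79/6.77) = 26.6 × 1.002954 = 26.6786
Index = Σ wᵢ·(p₁ᵢ/p₀ᵢ) = 64.5355 + 16.4789 + 26.6786 = 107.6930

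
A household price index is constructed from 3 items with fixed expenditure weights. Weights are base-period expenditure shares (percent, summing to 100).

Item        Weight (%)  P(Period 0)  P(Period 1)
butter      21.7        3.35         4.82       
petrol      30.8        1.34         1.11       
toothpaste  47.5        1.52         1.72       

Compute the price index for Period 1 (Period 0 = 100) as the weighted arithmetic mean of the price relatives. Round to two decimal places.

butter: 21.7 × (4.82/3.35) = 21.7 × 1.438806 = 31.2221
petrol: 30.8 × (1.11/1.34) = 30.8 × 0.828358 = 25.5134
toothpaste: 47.5 × (1.72/1.52) = 47.5 × 1.131579 = 53.7500
Index = Σ wᵢ·(p₁ᵢ/p₀ᵢ) = 31.2221 + 25.5134 + 53.7500 = 110.4855

110.49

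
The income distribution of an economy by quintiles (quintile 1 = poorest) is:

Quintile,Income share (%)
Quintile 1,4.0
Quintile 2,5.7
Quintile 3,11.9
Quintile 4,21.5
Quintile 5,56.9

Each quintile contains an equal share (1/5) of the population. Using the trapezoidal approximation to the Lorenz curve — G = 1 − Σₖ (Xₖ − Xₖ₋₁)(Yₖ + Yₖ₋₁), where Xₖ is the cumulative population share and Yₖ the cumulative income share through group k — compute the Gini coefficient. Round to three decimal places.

0.486

Cumulative income shares Yₖ: 0.0400, 0.0970, 0.2160, 0.4310, 1.0000
Σ (Xₖ−Xₖ₋₁)(Yₖ+Yₖ₋₁) = (1/5)(0.0400+0.0000) + (1/5)(0.0970+0.0400) + (1/5)(0.2160+0.0970) + (1/5)(0.4310+0.2160) + (1/5)(1.0000+0.4310)
  = 0.0080 + 0.0274 + 0.0626 + 0.1294 + 0.2862 = 0.5136
G = 1 − 0.5136 = 0.4864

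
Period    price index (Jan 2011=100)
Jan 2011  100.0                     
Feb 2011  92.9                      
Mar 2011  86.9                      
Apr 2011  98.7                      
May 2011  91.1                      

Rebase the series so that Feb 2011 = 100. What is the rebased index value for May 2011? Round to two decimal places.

98.06

Rebased(May 2011) = 91.1 / 92.9 × 100 = 98.0624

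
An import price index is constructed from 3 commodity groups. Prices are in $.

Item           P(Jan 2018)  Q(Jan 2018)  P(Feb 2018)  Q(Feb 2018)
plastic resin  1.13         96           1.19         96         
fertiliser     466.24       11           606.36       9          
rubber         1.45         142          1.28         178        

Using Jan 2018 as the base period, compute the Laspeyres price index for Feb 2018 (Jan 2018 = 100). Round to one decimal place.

Laspeyres price index uses base-period quantities as weights.
ΣP(Feb 2018)·Q(Jan 2018) = 1.19×96 + 606.36×11 + 1.28×142 = 114.24 + 6669.96 + 181.76 = 6965.96
ΣP(Jan 2018)·Q(Jan 2018) = 1.13×96 + 466.24×11 + 1.45×142 = 108.48 + 5128.64 + 205.9 = 5443.02
Index = 6965.96 / 5443.02 × 100 = 127.9797

128.0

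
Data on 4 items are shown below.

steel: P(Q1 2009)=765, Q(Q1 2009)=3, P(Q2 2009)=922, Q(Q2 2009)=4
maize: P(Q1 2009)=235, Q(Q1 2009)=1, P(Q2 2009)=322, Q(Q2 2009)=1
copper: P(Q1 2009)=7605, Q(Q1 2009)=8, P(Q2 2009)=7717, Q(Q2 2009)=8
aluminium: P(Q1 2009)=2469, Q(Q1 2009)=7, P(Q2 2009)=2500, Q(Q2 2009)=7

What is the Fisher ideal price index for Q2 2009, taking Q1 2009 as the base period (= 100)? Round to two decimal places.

102.16

Laspeyres component (base-period weights):
ΣP(Q2 2009)Q(Q1 2009) = 922×3 + 322×1 + 7717×8 + 2500×7 = 2766 + 322 + 61736 + 17500 = 82324
ΣP(Q1 2009)Q(Q1 2009) = 765×3 + 235×1 + 7605×8 + 2469×7 = 2295 + 235 + 60840 + 17283 = 80653
L = 82324 / 80653 × 100 = 102.0718
Paasche component (current-period weights):
ΣP(Q2 2009)Q(Q2 2009) = 922×4 + 322×1 + 7717×8 + 2500×7 = 3688 + 322 + 61736 + 17500 = 83246
ΣP(Q1 2009)Q(Q2 2009) = 765×4 + 235×1 + 7605×8 + 2469×7 = 3060 + 235 + 60840 + 17283 = 81418
P = 83246 / 81418 × 100 = 102.2452
Fisher = √(L × P) = √(102.0718 × 102.2452) = 102.1585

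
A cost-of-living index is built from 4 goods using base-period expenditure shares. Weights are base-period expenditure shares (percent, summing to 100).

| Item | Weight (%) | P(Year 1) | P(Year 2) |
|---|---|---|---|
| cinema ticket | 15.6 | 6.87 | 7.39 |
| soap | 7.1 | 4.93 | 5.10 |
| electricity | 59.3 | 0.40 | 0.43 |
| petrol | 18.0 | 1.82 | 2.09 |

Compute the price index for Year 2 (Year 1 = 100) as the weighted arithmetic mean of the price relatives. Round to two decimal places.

cinema ticket: 15.6 × (7.39/6.87) = 15.6 × 1.075691 = 16.7808
soap: 7.1 × (5.10/4.93) = 7.1 × 1.034483 = 7.3448
electricity: 59.3 × (0.43/0.40) = 59.3 × 1.075000 = 63.7475
petrol: 18.0 × (2.09/1.82) = 18.0 × 1.148352 = 20.6703
Index = Σ wᵢ·(p₁ᵢ/p₀ᵢ) = 16.7808 + 7.3448 + 63.7475 + 20.6703 = 108.5434

108.54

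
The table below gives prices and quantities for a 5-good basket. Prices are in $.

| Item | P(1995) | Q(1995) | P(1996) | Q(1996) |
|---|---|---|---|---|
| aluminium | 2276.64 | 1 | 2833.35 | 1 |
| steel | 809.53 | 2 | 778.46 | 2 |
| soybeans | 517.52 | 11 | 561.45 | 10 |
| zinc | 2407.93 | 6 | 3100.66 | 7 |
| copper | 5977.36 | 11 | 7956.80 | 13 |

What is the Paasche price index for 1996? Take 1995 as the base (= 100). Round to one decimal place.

130.4

Paasche price index uses current-period quantities as weights.
ΣP(1996)·Q(1996) = 2833.35×1 + 778.46×2 + 561.45×10 + 3100.66×7 + 7956.80×13 = 2833.35 + 1556.92 + 5614.5 + 21704.62 + 103438.4 = 135147.79
ΣP(1995)·Q(1996) = 2276.64×1 + 809.53×2 + 517.52×10 + 2407.93×7 + 5977.36×13 = 2276.64 + 1619.06 + 5175.2 + 16855.51 + 77705.68 = 103632.09
Index = 135147.79 / 103632.09 × 100 = 130.4111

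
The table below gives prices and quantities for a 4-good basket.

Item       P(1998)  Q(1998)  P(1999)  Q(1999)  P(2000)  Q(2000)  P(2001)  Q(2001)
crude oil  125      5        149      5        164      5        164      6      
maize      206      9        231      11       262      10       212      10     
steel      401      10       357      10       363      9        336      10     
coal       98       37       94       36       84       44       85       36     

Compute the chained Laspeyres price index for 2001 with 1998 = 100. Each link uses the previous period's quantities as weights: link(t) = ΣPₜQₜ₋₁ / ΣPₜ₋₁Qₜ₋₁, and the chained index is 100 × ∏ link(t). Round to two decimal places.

Link 1998→1999:
ΣP(1999)Q(1998) = 149×5 + 231×9 + 357×10 + 94×37 = 745 + 2079 + 3570 + 3478 = 9872
ΣP(1998)Q(1998) = 125×5 + 206×9 + 401×10 + 98×37 = 625 + 1854 + 4010 + 3626 = 10115
link = 9872/10115 = 0.975976
Link 1999→2000:
ΣP(2000)Q(1999) = 164×5 + 262×11 + 363×10 + 84×36 = 820 + 2882 + 3630 + 3024 = 10356
ΣP(1999)Q(1999) = 149×5 + 231×11 + 357×10 + 94×36 = 745 + 2541 + 3570 + 3384 = 10240
link = 10356/10240 = 1.011328
Link 2000→2001:
ΣP(2001)Q(2000) = 164×5 + 212×10 + 336×9 + 85×44 = 820 + 2120 + 3024 + 3740 = 9704
ΣP(2000)Q(2000) = 164×5 + 262×10 + 363×9 + 84×44 = 820 + 2620 + 3267 + 3696 = 10403
link = 9704/10403 = 0.932808
Chained index = 100 × 0.975976 × 1.011328 × 0.932808 = 92.0711

92.07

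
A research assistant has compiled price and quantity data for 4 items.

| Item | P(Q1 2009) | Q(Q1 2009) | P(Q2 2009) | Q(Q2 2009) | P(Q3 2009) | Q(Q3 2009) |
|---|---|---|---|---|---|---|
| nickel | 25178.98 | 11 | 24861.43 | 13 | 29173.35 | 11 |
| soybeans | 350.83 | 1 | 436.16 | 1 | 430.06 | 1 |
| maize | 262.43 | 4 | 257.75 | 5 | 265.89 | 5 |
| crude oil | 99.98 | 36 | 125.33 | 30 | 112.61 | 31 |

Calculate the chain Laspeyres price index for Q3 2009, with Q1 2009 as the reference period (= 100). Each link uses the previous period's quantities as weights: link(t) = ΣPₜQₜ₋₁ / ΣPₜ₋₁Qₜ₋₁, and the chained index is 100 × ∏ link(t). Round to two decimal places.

115.91

Link Q1 2009→Q2 2009:
ΣP(Q2 2009)Q(Q1 2009) = 24861.43×11 + 436.16×1 + 257.75×4 + 125.33×36 = 273475.73 + 436.16 + 1031 + 4511.88 = 279454.77
ΣP(Q1 2009)Q(Q1 2009) = 25178.98×11 + 350.83×1 + 262.43×4 + 99.98×36 = 276968.78 + 350.83 + 1049.72 + 3599.28 = 281968.61
link = 279454.77/281968.61 = 0.991085
Link Q2 2009→Q3 2009:
ΣP(Q3 2009)Q(Q2 2009) = 29173.35×13 + 430.06×1 + 265.89×5 + 112.61×30 = 379253.55 + 430.06 + 1329.45 + 3378.3 = 384391.36
ΣP(Q2 2009)Q(Q2 2009) = 24861.43×13 + 436.16×1 + 257.75×5 + 125.33×30 = 323198.59 + 436.16 + 1288.75 + 3759.9 = 328683.4
link = 384391.36/328683.4 = 1.169488
Chained index = 100 × 0.991085 × 1.169488 = 115.9062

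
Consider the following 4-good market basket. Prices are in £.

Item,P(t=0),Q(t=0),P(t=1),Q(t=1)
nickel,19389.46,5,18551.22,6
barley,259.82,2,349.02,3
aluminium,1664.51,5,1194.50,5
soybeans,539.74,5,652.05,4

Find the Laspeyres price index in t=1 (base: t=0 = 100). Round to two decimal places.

94.65

Laspeyres price index uses base-period quantities as weights.
ΣP(t=1)·Q(t=0) = 18551.22×5 + 349.02×2 + 1194.50×5 + 652.05×5 = 92756.1 + 698.04 + 5972.5 + 3260.25 = 102686.89
ΣP(t=0)·Q(t=0) = 19389.46×5 + 259.82×2 + 1664.51×5 + 539.74×5 = 96947.3 + 519.64 + 8322.55 + 2698.7 = 108488.19
Index = 102686.89 / 108488.19 × 100 = 94.6526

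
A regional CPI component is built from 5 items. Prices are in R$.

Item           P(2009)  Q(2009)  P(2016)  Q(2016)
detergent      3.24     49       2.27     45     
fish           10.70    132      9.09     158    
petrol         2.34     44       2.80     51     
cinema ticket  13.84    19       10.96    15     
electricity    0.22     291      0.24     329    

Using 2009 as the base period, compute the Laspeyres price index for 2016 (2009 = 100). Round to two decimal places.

Laspeyres price index uses base-period quantities as weights.
ΣP(2016)·Q(2009) = 2.27×49 + 9.09×132 + 2.80×44 + 10.96×19 + 0.24×291 = 111.23 + 1199.88 + 123.2 + 208.24 + 69.84 = 1712.39
ΣP(2009)·Q(2009) = 3.24×49 + 10.70×132 + 2.34×44 + 13.84×19 + 0.22×291 = 158.76 + 1412.4 + 102.96 + 262.96 + 64.02 = 2001.1
Index = 1712.39 / 2001.1 × 100 = 85.5724

85.57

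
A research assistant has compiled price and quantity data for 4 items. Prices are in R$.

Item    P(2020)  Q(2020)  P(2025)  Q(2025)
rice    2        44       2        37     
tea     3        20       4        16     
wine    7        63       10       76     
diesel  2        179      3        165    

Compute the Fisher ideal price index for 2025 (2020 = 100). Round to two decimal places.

Laspeyres component (base-period weights):
ΣP(2025)Q(2020) = 2×44 + 4×20 + 10×63 + 3×179 = 88 + 80 + 630 + 537 = 1335
ΣP(2020)Q(2020) = 2×44 + 3×20 + 7×63 + 2×179 = 88 + 60 + 441 + 358 = 947
L = 1335 / 947 × 100 = 140.9715
Paasche component (current-period weights):
ΣP(2025)Q(2025) = 2×37 + 4×16 + 10×76 + 3×165 = 74 + 64 + 760 + 495 = 1393
ΣP(2020)Q(2025) = 2×37 + 3×16 + 7×76 + 2×165 = 74 + 48 + 532 + 330 = 984
P = 1393 / 984 × 100 = 141.5650
Fisher = √(L × P) = √(140.9715 × 141.5650) = 141.2680

141.27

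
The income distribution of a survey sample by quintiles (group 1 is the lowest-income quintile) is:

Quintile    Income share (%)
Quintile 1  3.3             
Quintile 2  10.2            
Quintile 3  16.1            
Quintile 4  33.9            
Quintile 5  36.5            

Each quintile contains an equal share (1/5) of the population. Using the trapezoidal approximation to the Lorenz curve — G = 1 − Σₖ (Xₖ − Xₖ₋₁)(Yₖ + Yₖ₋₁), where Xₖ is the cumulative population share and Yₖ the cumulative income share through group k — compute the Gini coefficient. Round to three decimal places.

Cumulative income shares Yₖ: 0.0330, 0.1350, 0.2960, 0.6350, 1.0000
Σ (Xₖ−Xₖ₋₁)(Yₖ+Yₖ₋₁) = (1/5)(0.0330+0.0000) + (1/5)(0.1350+0.0330) + (1/5)(0.2960+0.1350) + (1/5)(0.6350+0.2960) + (1/5)(1.0000+0.6350)
  = 0.0066 + 0.0336 + 0.0862 + 0.1862 + 0.3270 = 0.6396
G = 1 − 0.6396 = 0.3604

0.360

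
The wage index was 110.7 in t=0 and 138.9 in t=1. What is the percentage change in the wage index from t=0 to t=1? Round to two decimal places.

Change = (138.9 − 110.7) / 110.7 × 100
       = 28.2 / 110.7 × 100 = 25.4743%

25.47%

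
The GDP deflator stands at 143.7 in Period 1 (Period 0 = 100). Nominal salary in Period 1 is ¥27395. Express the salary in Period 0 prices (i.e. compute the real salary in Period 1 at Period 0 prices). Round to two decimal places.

Real = Nominal ÷ (Index/100) = 27395 ÷ (143.7/100)
     = 27395 ÷ 1.437 = 19064.0223

19064.02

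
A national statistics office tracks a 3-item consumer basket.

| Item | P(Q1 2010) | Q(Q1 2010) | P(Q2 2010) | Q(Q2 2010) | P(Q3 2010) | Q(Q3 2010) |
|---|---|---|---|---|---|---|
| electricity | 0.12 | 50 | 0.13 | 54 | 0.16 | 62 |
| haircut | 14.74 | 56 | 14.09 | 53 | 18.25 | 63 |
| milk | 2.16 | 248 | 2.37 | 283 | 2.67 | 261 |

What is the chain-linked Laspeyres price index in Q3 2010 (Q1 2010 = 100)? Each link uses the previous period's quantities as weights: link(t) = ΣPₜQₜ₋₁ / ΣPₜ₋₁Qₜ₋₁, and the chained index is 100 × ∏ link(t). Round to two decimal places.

Link Q1 2010→Q2 2010:
ΣP(Q2 2010)Q(Q1 2010) = 0.13×50 + 14.09×56 + 2.37×248 = 6.5 + 789.04 + 587.76 = 1383.3
ΣP(Q1 2010)Q(Q1 2010) = 0.12×50 + 14.74×56 + 2.16×248 = 6 + 825.44 + 535.68 = 1367.12
link = 1383.3/1367.12 = 1.011835
Link Q2 2010→Q3 2010:
ΣP(Q3 2010)Q(Q2 2010) = 0.16×54 + 18.25×53 + 2.67×283 = 8.64 + 967.25 + 755.61 = 1731.5
ΣP(Q2 2010)Q(Q2 2010) = 0.13×54 + 14.09×53 + 2.37×283 = 7.02 + 746.77 + 670.71 = 1424.5
link = 1731.5/1424.5 = 1.215514
Chained index = 100 × 1.011835 × 1.215514 = 122.9900

122.99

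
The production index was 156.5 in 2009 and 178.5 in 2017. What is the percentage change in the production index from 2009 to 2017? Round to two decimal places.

14.06%

Change = (178.5 − 156.5) / 156.5 × 100
       = 22.0 / 156.5 × 100 = 14.0575%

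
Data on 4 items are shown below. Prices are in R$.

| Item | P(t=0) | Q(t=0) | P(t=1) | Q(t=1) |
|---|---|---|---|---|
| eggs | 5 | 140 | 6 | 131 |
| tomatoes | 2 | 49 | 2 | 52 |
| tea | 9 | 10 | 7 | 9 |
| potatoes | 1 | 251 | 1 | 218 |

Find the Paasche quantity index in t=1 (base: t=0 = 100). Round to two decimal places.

93.01

Paasche quantity index uses current-period prices as weights.
ΣP(t=1)·Q(t=1) = 6×131 + 2×52 + 7×9 + 1×218 = 786 + 104 + 63 + 218 = 1171
ΣP(t=1)·Q(t=0) = 6×140 + 2×49 + 7×10 + 1×251 = 840 + 98 + 70 + 251 = 1259
Index = 1171 / 1259 × 100 = 93.0103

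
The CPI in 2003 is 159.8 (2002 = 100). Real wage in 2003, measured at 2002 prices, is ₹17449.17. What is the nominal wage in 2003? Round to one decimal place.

Nominal = Real × (Index/100) = 17449.17 × (159.8/100)
        = 17449.17 × 1.598 = 27883.7737

27883.8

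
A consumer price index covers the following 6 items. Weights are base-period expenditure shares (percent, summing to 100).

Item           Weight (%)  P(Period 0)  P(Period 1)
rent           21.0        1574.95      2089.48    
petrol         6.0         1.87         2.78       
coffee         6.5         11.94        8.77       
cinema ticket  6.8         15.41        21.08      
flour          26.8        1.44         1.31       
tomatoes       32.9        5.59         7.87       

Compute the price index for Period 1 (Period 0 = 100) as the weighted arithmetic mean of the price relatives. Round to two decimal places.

121.56

rent: 21.0 × (2089.48/1574.95) = 21.0 × 1.326696 = 27.8606
petrol: 6.0 × (2.78/1.87) = 6.0 × 1.486631 = 8.9198
coffee: 6.5 × (8.77/11.94) = 6.5 × 0.734506 = 4.7743
cinema ticket: 6.8 × (21.08/15.41) = 6.8 × 1.367943 = 9.3020
flour: 26.8 × (1.31/1.44) = 26.8 × 0.909722 = 24.3806
tomatoes: 32.9 × (7.87/5.59) = 32.9 × 1.407871 = 46.3190
Index = Σ wᵢ·(p₁ᵢ/p₀ᵢ) = 27.8606 + 8.9198 + 4.7743 + 9.3020 + 24.3806 + 46.3190 = 121.5562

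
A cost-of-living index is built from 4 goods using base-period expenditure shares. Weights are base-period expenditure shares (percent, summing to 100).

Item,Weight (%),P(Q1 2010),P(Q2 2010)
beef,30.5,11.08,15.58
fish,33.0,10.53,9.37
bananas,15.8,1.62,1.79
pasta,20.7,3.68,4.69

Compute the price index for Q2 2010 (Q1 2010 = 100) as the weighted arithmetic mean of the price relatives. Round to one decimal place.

beef: 30.5 × (15.58/11.08) = 30.5 × 1.406137 = 42.8872
fish: 33.0 × (9.37/10.53) = 33.0 × 0.889839 = 29.3647
bananas: 15.8 × (1.79/1.62) = 15.8 × 1.104938 = 17.4580
pasta: 20.7 × (4.69/3.68) = 20.7 × 1.274457 = 26.3812
Index = Σ wᵢ·(p₁ᵢ/p₀ᵢ) = 42.8872 + 29.3647 + 17.4580 + 26.3812 = 116.0911

116.1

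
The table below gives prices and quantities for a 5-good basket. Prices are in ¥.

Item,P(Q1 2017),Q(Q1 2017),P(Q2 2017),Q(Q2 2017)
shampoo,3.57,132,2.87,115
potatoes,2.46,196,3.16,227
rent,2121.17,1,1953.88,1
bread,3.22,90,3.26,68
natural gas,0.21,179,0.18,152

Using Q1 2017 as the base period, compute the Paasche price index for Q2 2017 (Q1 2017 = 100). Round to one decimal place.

97.3

Paasche price index uses current-period quantities as weights.
ΣP(Q2 2017)·Q(Q2 2017) = 2.87×115 + 3.16×227 + 1953.88×1 + 3.26×68 + 0.18×152 = 330.05 + 717.32 + 1953.88 + 221.68 + 27.36 = 3250.29
ΣP(Q1 2017)·Q(Q2 2017) = 3.57×115 + 2.46×227 + 2121.17×1 + 3.22×68 + 0.21×152 = 410.55 + 558.42 + 2121.17 + 218.96 + 31.92 = 3341.02
Index = 3250.29 / 3341.02 × 100 = 97.2844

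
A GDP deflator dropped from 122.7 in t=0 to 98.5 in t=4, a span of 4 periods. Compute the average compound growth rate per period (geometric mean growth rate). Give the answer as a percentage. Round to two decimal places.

-5.34%

Growth factor = (98.5/122.7)^(1/4) = (0.802771)^(1/4) = 0.946559
Growth rate = 0.946559 − 1 = -0.053441 = -5.3441%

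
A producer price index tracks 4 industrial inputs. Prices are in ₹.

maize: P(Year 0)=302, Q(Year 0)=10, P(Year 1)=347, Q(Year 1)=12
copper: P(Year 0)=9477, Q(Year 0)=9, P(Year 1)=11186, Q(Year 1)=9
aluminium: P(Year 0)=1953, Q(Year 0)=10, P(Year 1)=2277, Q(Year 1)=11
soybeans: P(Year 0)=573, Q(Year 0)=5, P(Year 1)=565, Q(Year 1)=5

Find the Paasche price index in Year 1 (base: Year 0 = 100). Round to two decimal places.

Paasche price index uses current-period quantities as weights.
ΣP(Year 1)·Q(Year 1) = 347×12 + 11186×9 + 2277×11 + 565×5 = 4164 + 100674 + 25047 + 2825 = 132710
ΣP(Year 0)·Q(Year 1) = 302×12 + 9477×9 + 1953×11 + 573×5 = 3624 + 85293 + 21483 + 2865 = 113265
Index = 132710 / 113265 × 100 = 117.1677

117.17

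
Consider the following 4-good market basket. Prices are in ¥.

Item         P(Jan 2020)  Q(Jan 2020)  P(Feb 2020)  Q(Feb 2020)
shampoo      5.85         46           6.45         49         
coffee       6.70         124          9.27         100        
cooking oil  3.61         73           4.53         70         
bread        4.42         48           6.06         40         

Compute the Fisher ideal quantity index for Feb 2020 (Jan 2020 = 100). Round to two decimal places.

87.57

Laspeyres component (base-period weights):
ΣP(Jan 2020)Q(Feb 2020) = 5.85×49 + 6.70×100 + 3.61×70 + 4.42×40 = 286.65 + 670 + 252.7 + 176.8 = 1386.15
ΣP(Jan 2020)Q(Jan 2020) = 5.85×46 + 6.70×124 + 3.61×73 + 4.42×48 = 269.1 + 830.8 + 263.53 + 212.16 = 1575.59
L = 1386.15 / 1575.59 × 100 = 87.9766
Paasche component (current-period weights):
ΣP(Feb 2020)Q(Feb 2020) = 6.45×49 + 9.27×100 + 4.53×70 + 6.06×40 = 316.05 + 927 + 317.1 + 242.4 = 1802.55
ΣP(Feb 2020)Q(Jan 2020) = 6.45×46 + 9.27×124 + 4.53×73 + 6.06×48 = 296.7 + 1149.48 + 330.69 + 290.88 = 2067.75
P = 1802.55 / 2067.75 × 100 = 87.1745
Fisher = √(L × P) = √(87.9766 × 87.1745) = 87.5746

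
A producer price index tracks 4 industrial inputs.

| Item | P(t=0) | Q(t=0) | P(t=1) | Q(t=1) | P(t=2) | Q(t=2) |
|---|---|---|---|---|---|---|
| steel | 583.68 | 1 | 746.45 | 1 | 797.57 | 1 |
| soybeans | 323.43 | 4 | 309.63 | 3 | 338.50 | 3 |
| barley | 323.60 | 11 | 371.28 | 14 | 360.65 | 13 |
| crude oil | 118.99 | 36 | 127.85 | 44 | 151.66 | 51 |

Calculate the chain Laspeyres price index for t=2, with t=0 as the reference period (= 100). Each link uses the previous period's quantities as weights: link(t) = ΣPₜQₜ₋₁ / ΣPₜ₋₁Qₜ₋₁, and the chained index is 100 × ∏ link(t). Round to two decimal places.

Link t=0→t=1:
ΣP(t=1)Q(t=0) = 746.45×1 + 309.63×4 + 371.28×11 + 127.85×36 = 746.45 + 1238.52 + 4084.08 + 4602.6 = 10671.65
ΣP(t=0)Q(t=0) = 583.68×1 + 323.43×4 + 323.60×11 + 118.99×36 = 583.68 + 1293.72 + 3559.6 + 4283.64 = 9720.64
link = 10671.65/9720.64 = 1.097834
Link t=1→t=2:
ΣP(t=2)Q(t=1) = 797.57×1 + 338.50×3 + 360.65×14 + 151.66×44 = 797.57 + 1015.5 + 5049.1 + 6673.04 = 13535.21
ΣP(t=1)Q(t=1) = 746.45×1 + 309.63×3 + 371.28×14 + 127.85×44 = 746.45 + 928.89 + 5197.92 + 5625.4 = 12498.66
link = 13535.21/12498.66 = 1.082933
Chained index = 100 × 1.097834 × 1.082933 = 118.8881

118.89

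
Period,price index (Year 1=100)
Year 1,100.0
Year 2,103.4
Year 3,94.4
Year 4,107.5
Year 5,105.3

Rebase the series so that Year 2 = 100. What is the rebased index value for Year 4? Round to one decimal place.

Rebased(Year 4) = 107.5 / 103.4 × 100 = 103.9652

104.0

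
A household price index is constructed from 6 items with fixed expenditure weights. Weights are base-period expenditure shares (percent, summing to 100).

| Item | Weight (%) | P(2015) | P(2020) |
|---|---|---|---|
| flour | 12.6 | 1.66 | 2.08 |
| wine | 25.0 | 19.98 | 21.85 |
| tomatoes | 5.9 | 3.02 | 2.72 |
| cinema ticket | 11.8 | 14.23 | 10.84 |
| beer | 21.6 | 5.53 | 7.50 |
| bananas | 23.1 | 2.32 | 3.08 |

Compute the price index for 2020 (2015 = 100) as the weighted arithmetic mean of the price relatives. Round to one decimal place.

117.4

flour: 12.6 × (2.08/1.66) = 12.6 × 1.253012 = 15.7880
wine: 25.0 × (21.85/19.98) = 25.0 × 1.093594 = 27.3398
tomatoes: 5.9 × (2.72/3.02) = 5.9 × 0.900662 = 5.3139
cinema ticket: 11.8 × (10.84/14.23) = 11.8 × 0.761771 = 8.9889
beer: 21.6 × (7.50/5.53) = 21.6 × 1.356239 = 29.2948
bananas: 23.1 × (3.08/2.32) = 23.1 × 1.327586 = 30.6672
Index = Σ wᵢ·(p₁ᵢ/p₀ᵢ) = 15.7880 + 27.3398 + 5.3139 + 8.9889 + 29.2948 + 30.6672 = 117.3926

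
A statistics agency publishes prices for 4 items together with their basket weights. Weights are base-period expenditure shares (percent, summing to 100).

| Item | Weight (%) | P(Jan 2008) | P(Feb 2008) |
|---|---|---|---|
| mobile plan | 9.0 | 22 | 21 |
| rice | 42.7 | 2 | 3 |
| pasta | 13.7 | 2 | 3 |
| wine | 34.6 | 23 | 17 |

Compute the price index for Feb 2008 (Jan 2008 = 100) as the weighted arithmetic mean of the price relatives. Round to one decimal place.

118.8

mobile plan: 9.0 × (21/22) = 9.0 × 0.954545 = 8.5909
rice: 42.7 × (3/2) = 42.7 × 1.500000 = 64.0500
pasta: 13.7 × (3/2) = 13.7 × 1.500000 = 20.5500
wine: 34.6 × (17/23) = 34.6 × 0.739130 = 25.5739
Index = Σ wᵢ·(p₁ᵢ/p₀ᵢ) = 8.5909 + 64.0500 + 20.5500 + 25.5739 = 118.7648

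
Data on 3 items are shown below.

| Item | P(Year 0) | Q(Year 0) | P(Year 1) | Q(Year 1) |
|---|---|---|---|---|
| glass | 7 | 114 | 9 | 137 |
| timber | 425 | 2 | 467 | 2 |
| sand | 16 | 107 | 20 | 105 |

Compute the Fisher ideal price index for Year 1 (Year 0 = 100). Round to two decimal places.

Laspeyres component (base-period weights):
ΣP(Year 1)Q(Year 0) = 9×114 + 467×2 + 20×107 = 1026 + 934 + 2140 = 4100
ΣP(Year 0)Q(Year 0) = 7×114 + 425×2 + 16×107 = 798 + 850 + 1712 = 3360
L = 4100 / 3360 × 100 = 122.0238
Paasche component (current-period weights):
ΣP(Year 1)Q(Year 1) = 9×137 + 467×2 + 20×105 = 1233 + 934 + 2100 = 4267
ΣP(Year 0)Q(Year 1) = 7×137 + 425×2 + 16×105 = 959 + 850 + 1680 = 3489
P = 4267 / 3489 × 100 = 122.2987
Fisher = √(L × P) = √(122.0238 × 122.2987) = 122.1612

122.16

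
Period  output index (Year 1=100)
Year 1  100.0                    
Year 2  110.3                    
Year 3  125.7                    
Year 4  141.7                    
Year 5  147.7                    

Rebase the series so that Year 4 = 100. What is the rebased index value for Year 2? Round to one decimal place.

77.8

Rebased(Year 2) = 110.3 / 141.7 × 100 = 77.8405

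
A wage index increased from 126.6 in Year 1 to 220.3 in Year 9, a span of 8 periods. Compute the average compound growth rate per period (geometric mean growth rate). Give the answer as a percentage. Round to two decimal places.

Growth factor = (220.3/126.6)^(1/8) = (1.740126)^(1/8) = 1.071698
Growth rate = 1.071698 − 1 = 0.071698 = 7.1698%

7.17%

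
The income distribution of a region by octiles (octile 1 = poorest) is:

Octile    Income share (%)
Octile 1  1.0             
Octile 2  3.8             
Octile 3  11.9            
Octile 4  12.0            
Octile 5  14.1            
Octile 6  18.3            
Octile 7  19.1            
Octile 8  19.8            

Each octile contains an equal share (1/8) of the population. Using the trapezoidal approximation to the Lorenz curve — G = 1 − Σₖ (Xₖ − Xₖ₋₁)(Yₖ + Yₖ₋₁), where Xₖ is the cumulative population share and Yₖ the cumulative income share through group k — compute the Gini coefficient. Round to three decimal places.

Cumulative income shares Yₖ: 0.0100, 0.0480, 0.1670, 0.2870, 0.4280, 0.6110, 0.8020, 1.0000
Σ (Xₖ−Xₖ₋₁)(Yₖ+Yₖ₋₁) = (1/8)(0.0100+0.0000) + (1/8)(0.0480+0.0100) + (1/8)(0.1670+0.0480) + (1/8)(0.2870+0.1670) + (1/8)(0.4280+0.2870) + (1/8)(0.6110+0.4280) + (1/8)(0.8020+0.6110) + (1/8)(1.0000+0.8020)
  = 0.0013 + 0.0073 + 0.0269 + 0.0568 + 0.0894 + 0.1299 + 0.1766 + 0.2253 = 0.7133
G = 1 − 0.7133 = 0.2867

0.287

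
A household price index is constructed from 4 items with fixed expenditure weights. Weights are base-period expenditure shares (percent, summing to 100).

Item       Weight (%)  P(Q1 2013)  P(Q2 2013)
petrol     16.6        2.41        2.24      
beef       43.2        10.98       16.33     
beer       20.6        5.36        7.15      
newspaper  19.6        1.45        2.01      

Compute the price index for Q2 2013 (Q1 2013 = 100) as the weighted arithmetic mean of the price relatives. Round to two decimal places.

petrol: 16.6 × (2.24/2.41) = 16.6 × 0.929461 = 15.4290
beef: 43.2 × (16.33/10.98) = 43.2 × 1.487250 = 64.2492
beer: 20.6 × (7.15/5.36) = 20.6 × 1.333955 = 27.4795
newspaper: 19.6 × (2.01/1.45) = 19.6 × 1.386207 = 27.1697
Index = Σ wᵢ·(p₁ᵢ/p₀ᵢ) = 15.4290 + 64.2492 + 27.4795 + 27.1697 = 134.3274

134.33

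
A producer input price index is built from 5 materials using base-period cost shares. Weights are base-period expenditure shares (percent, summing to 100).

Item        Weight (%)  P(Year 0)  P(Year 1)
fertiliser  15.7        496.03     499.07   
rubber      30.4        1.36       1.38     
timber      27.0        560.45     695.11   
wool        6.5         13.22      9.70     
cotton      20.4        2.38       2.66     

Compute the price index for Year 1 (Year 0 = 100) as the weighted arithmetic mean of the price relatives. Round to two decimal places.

fertiliser: 15.7 × (499.07/496.03) = 15.7 × 1.006129 = 15.7962
rubber: 30.4 × (1.38/1.36) = 30.4 × 1.014706 = 30.8471
timber: 27.0 × (695.11/560.45) = 27.0 × 1.240271 = 33.4873
wool: 6.5 × (9.70/13.22) = 6.5 × 0.733737 = 4.7693
cotton: 20.4 × (2.66/2.38) = 20.4 × 1.117647 = 22.8000
Index = Σ wᵢ·(p₁ᵢ/p₀ᵢ) = 15.7962 + 30.8471 + 33.4873 + 4.7693 + 22.8000 = 107.6999

107.70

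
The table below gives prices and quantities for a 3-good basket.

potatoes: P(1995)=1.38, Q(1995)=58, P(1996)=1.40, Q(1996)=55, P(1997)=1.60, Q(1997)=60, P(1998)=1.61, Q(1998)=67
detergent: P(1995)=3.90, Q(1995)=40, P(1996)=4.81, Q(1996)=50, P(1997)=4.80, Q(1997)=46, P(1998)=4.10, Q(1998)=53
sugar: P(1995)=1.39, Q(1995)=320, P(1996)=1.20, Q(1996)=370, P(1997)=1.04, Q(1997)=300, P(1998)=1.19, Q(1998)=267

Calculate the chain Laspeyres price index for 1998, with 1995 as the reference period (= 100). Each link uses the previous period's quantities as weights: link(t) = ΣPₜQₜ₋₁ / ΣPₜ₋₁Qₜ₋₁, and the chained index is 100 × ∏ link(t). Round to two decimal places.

Link 1995→1996:
ΣP(1996)Q(1995) = 1.40×58 + 4.81×40 + 1.20×320 = 81.2 + 192.4 + 384 = 657.6
ΣP(1995)Q(1995) = 1.38×58 + 3.90×40 + 1.39×320 = 80.04 + 156 + 444.8 = 680.84
link = 657.6/680.84 = 0.965866
Link 1996→1997:
ΣP(1997)Q(1996) = 1.60×55 + 4.80×50 + 1.04×370 = 88 + 240 + 384.8 = 712.8
ΣP(1996)Q(1996) = 1.40×55 + 4.81×50 + 1.20×370 = 77 + 240.5 + 444 = 761.5
link = 712.8/761.5 = 0.936047
Link 1997→1998:
ΣP(1998)Q(1997) = 1.61×60 + 4.10×46 + 1.19×300 = 96.6 + 188.6 + 357 = 642.2
ΣP(1997)Q(1997) = 1.60×60 + 4.80×46 + 1.04×300 = 96 + 220.8 + 312 = 628.8
link = 642.2/628.8 = 1.021310
Chained index = 100 × 0.965866 × 0.936047 × 1.021310 = 92.3363

92.34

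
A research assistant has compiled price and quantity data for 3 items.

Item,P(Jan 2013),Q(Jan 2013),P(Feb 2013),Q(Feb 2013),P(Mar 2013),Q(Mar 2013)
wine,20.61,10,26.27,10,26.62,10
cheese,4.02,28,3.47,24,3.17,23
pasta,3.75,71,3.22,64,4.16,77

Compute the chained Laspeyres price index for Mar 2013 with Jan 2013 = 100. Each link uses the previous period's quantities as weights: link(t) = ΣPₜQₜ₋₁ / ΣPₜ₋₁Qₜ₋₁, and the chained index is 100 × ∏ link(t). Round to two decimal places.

110.90

Link Jan 2013→Feb 2013:
ΣP(Feb 2013)Q(Jan 2013) = 26.27×10 + 3.47×28 + 3.22×71 = 262.7 + 97.16 + 228.62 = 588.48
ΣP(Jan 2013)Q(Jan 2013) = 20.61×10 + 4.02×28 + 3.75×71 = 206.1 + 112.56 + 266.25 = 584.91
link = 588.48/584.91 = 1.006104
Link Feb 2013→Mar 2013:
ΣP(Mar 2013)Q(Feb 2013) = 26.62×10 + 3.17×24 + 4.16×64 = 266.2 + 76.08 + 266.24 = 608.52
ΣP(Feb 2013)Q(Feb 2013) = 26.27×10 + 3.47×24 + 3.22×64 = 262.7 + 83.28 + 206.08 = 552.06
link = 608.52/552.06 = 1.102271
Chained index = 100 × 1.006104 × 1.102271 = 110.8999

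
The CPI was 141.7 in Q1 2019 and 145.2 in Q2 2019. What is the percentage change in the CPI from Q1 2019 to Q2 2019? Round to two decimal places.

Change = (145.2 − 141.7) / 141.7 × 100
       = 3.5 / 141.7 × 100 = 2.4700%

2.47%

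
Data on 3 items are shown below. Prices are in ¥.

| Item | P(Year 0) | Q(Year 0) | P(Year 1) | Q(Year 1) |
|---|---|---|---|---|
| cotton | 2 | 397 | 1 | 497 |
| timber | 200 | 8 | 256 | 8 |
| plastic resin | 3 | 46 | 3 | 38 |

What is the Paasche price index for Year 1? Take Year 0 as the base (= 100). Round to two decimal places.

Paasche price index uses current-period quantities as weights.
ΣP(Year 1)·Q(Year 1) = 1×497 + 256×8 + 3×38 = 497 + 2048 + 114 = 2659
ΣP(Year 0)·Q(Year 1) = 2×497 + 200×8 + 3×38 = 994 + 1600 + 114 = 2708
Index = 2659 / 2708 × 100 = 98.1905

98.19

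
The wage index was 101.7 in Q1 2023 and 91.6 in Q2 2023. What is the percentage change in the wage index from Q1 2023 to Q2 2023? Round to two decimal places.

Change = (91.6 − 101.7) / 101.7 × 100
       = -10.1 / 101.7 × 100 = -9.9312%

-9.93%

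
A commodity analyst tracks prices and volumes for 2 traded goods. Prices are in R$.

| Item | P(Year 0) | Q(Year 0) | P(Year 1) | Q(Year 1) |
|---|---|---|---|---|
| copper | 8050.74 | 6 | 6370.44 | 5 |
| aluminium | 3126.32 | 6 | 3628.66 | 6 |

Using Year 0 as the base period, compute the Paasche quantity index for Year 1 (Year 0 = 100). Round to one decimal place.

Paasche quantity index uses current-period prices as weights.
ΣP(Year 1)·Q(Year 1) = 6370.44×5 + 3628.66×6 = 31852.2 + 21771.96 = 53624.16
ΣP(Year 1)·Q(Year 0) = 6370.44×6 + 3628.66×6 = 38222.64 + 21771.96 = 59994.6
Index = 53624.16 / 59994.6 × 100 = 89.3816

89.4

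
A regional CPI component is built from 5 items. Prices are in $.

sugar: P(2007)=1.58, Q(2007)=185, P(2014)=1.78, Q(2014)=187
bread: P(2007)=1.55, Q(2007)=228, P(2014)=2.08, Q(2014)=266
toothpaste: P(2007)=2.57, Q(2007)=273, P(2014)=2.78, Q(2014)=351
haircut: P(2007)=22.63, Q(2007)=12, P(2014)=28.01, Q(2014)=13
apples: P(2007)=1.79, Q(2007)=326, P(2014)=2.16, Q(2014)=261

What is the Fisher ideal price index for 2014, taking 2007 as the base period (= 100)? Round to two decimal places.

Laspeyres component (base-period weights):
ΣP(2014)Q(2007) = 1.78×185 + 2.08×228 + 2.78×273 + 28.01×12 + 2.16×326 = 329.3 + 474.24 + 758.94 + 336.12 + 704.16 = 2602.76
ΣP(2007)Q(2007) = 1.58×185 + 1.55×228 + 2.57×273 + 22.63×12 + 1.79×326 = 292.3 + 353.4 + 701.61 + 271.56 + 583.54 = 2202.41
L = 2602.76 / 2202.41 × 100 = 118.1778
Paasche component (current-period weights):
ΣP(2014)Q(2014) = 1.78×187 + 2.08×266 + 2.78×351 + 28.01×13 + 2.16×261 = 332.86 + 553.28 + 975.78 + 364.13 + 563.76 = 2789.81
ΣP(2007)Q(2014) = 1.58×187 + 1.55×266 + 2.57×351 + 22.63×13 + 1.79×261 = 295.46 + 412.3 + 902.07 + 294.19 + 467.19 = 2371.21
P = 2789.81 / 2371.21 × 100 = 117.6534
Fisher = √(L × P) = √(118.1778 × 117.6534) = 117.9153

117.92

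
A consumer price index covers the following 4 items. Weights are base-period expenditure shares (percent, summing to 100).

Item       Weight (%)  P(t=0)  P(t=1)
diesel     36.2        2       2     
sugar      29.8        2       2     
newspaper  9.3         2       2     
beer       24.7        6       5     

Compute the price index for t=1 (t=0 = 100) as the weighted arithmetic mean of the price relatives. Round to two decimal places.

95.88

diesel: 36.2 × (2/2) = 36.2 × 1.000000 = 36.2000
sugar: 29.8 × (2/2) = 29.8 × 1.000000 = 29.8000
newspaper: 9.3 × (2/2) = 9.3 × 1.000000 = 9.3000
beer: 24.7 × (5/6) = 24.7 × 0.833333 = 20.5833
Index = Σ wᵢ·(p₁ᵢ/p₀ᵢ) = 36.2000 + 29.8000 + 9.3000 + 20.5833 = 95.8833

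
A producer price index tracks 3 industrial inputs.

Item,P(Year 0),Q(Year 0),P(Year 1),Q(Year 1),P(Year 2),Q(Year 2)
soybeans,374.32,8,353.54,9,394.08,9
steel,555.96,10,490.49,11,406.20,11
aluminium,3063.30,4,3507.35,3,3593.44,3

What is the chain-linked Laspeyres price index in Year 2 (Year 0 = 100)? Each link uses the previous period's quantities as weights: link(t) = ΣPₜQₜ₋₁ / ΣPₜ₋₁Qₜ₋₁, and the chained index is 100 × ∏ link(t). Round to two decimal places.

102.93

Link Year 0→Year 1:
ΣP(Year 1)Q(Year 0) = 353.54×8 + 490.49×10 + 3507.35×4 = 2828.32 + 4904.9 + 14029.4 = 21762.62
ΣP(Year 0)Q(Year 0) = 374.32×8 + 555.96×10 + 3063.30×4 = 2994.56 + 5559.6 + 12253.2 = 20807.36
link = 21762.62/20807.36 = 1.045910
Link Year 1→Year 2:
ΣP(Year 2)Q(Year 1) = 394.08×9 + 406.20×11 + 3593.44×3 = 3546.72 + 4468.2 + 10780.32 = 18795.24
ΣP(Year 1)Q(Year 1) = 353.54×9 + 490.49×11 + 3507.35×3 = 3181.86 + 5395.39 + 10522.05 = 19099.3
link = 18795.24/19099.3 = 0.984080
Chained index = 100 × 1.045910 × 0.984080 = 102.9259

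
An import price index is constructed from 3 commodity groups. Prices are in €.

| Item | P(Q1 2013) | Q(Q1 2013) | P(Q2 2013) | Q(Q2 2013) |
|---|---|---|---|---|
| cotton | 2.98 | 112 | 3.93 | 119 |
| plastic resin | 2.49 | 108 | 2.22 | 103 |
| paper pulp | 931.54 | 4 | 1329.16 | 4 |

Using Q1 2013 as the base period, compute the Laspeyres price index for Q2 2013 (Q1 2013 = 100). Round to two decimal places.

138.53

Laspeyres price index uses base-period quantities as weights.
ΣP(Q2 2013)·Q(Q1 2013) = 3.93×112 + 2.22×108 + 1329.16×4 = 440.16 + 239.76 + 5316.64 = 5996.56
ΣP(Q1 2013)·Q(Q1 2013) = 2.98×112 + 2.49×108 + 931.54×4 = 333.76 + 268.92 + 3726.16 = 4328.84
Index = 5996.56 / 4328.84 × 100 = 138.5258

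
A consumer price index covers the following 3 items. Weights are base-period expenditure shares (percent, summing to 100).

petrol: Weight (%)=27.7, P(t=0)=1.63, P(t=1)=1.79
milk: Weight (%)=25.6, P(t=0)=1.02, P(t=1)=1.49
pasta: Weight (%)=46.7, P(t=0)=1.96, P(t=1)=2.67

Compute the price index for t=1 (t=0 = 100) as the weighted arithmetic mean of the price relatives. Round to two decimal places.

131.43

petrol: 27.7 × (1.79/1.63) = 27.7 × 1.098160 = 30.4190
milk: 25.6 × (1.49/1.02) = 25.6 × 1.460784 = 37.3961
pasta: 46.7 × (2.67/1.96) = 46.7 × 1.362245 = 63.6168
Index = Σ wᵢ·(p₁ᵢ/p₀ᵢ) = 30.4190 + 37.3961 + 63.6168 = 131.4319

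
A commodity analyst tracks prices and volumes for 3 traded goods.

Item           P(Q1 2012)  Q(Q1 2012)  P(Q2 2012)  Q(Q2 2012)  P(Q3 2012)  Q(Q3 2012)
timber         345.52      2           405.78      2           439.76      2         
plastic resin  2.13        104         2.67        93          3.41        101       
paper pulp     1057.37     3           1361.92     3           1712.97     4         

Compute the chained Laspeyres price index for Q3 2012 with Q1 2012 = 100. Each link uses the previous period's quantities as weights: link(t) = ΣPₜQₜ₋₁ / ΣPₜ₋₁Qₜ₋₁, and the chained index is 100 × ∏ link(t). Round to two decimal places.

Link Q1 2012→Q2 2012:
ΣP(Q2 2012)Q(Q1 2012) = 405.78×2 + 2.67×104 + 1361.92×3 = 811.56 + 277.68 + 4085.76 = 5175
ΣP(Q1 2012)Q(Q1 2012) = 345.52×2 + 2.13×104 + 1057.37×3 = 691.04 + 221.52 + 3172.11 = 4084.67
link = 5175/4084.67 = 1.266932
Link Q2 2012→Q3 2012:
ΣP(Q3 2012)Q(Q2 2012) = 439.76×2 + 3.41×93 + 1712.97×3 = 879.52 + 317.13 + 5138.91 = 6335.56
ΣP(Q2 2012)Q(Q2 2012) = 405.78×2 + 2.67×93 + 1361.92×3 = 811.56 + 248.31 + 4085.76 = 5145.63
link = 6335.56/5145.63 = 1.231251
Chained index = 100 × 1.266932 × 1.231251 = 155.9911

155.99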